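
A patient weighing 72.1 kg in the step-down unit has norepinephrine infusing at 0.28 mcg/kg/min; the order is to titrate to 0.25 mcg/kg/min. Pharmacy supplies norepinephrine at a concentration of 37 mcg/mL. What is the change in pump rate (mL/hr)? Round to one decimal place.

At the current dose:
Dose = 0.28 mcg/kg/min × 72.1 kg = 20.188 mcg/min
20.188 mcg/min × 60 min/hr = 1211.28 mcg/hr
Rate = 1211.28 mcg/hr ÷ 37 mcg/mL = 32.7373 mL/hr
At the new dose:
Dose = 0.25 mcg/kg/min × 72.1 kg = 18.025 mcg/min
18.025 mcg/min × 60 min/hr = 1081.5 mcg/hr
Rate = 1081.5 mcg/hr ÷ 37 mcg/mL = 29.22973 mL/hr
Change = 29.22973 − 32.7373 = -3.507568 mL/hr → 3.507568 mL/hr decrease

3.5 mL/hr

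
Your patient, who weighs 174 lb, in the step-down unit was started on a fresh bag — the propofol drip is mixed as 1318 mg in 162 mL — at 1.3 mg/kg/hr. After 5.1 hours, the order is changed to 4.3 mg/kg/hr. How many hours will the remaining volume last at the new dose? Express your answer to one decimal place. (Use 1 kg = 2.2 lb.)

2.3 hours

Initial rate:
Weight = 174 lb ÷ 2.2 lb/kg = 79.09091 kg
Dose = 1.3 mg/kg/hr × 79.09091 kg = 102.8182 mg/hr
Concentration = 1318 mg ÷ 162 mL = 8.135802 mg/mL
Rate = 102.8182 mg/hr ÷ 8.135802 mg/mL = 12.63774 mL/hr
Volume infused so far = 12.63774 mL/hr × 5.1 hr = 64.45249 mL
Volume remaining = 162 − 64.45249 = 97.54751 mL
New rate:
Dose = 4.3 mg/kg/hr × 79.09091 kg = 340.0909 mg/hr
Rate = 340.0909 mg/hr ÷ 8.135802 mg/mL = 41.80177 mL/hr
Time remaining = 97.54751 mL ÷ 41.80177 mL/hr = 2.333574 hr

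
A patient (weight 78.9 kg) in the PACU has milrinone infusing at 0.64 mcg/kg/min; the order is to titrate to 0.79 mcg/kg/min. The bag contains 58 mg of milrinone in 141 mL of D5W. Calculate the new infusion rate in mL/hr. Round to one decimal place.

Dose = 0.79 mcg/kg/min × 78.9 kg = 62.331 mcg/min
62.331 mcg/min × 60 min/hr = 3739.86 mcg/hr
Concentration = 58 mg ÷ 141 mL = 0.4113475 mg/mL = 411.3475 mcg/mL
Rate = 3739.86 mcg/hr ÷ 411.3475 mcg/mL = 9.091729 mL/hr

9.1 mL/hr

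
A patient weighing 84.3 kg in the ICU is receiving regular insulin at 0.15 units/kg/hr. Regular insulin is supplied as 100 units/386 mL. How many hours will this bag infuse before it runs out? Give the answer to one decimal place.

Dose = 0.15 units/kg/hr × 84.3 kg = 12.645 units/hr
Concentration = 100 units ÷ 386 mL = 0.2590674 units/mL
Rate = 12.645 units/hr ÷ 0.2590674 units/mL = 48.8097 mL/hr
Duration = 386 mL ÷ 48.8097 mL/hr = 7.908264 hr

7.9 hours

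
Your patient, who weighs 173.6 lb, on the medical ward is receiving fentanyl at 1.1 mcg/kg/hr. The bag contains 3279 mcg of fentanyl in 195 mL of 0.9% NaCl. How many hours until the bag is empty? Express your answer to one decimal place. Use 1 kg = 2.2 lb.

Weight = 173.6 lb ÷ 2.2 lb/kg = 78.90909 kg
Dose = 1.1 mcg/kg/hr × 78.90909 kg = 86.8 mcg/hr
Concentration = 3279 mcg ÷ 195 mL = 16.81538 mcg/mL
Rate = 86.8 mcg/hr ÷ 16.81538 mcg/mL = 5.16194 mL/hr
Duration = 195 mL ÷ 5.16194 mL/hr = 37.7765 hr

37.8 hours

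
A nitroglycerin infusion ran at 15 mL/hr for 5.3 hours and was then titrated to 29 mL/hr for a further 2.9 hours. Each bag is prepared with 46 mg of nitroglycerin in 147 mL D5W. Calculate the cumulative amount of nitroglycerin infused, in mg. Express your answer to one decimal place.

51.2 mg

Concentration = 46 mg ÷ 147 mL = 0.3129252 mg/mL
Stage 1: 15 mL/hr × 5.3 hr = 79.5 mL → 79.5 mL × 0.3129252 mg/mL = 24.87755 mg
Stage 2: 29 mL/hr × 2.9 hr = 84.1 mL → 84.1 mL × 0.3129252 mg/mL = 26.31701 mg
Total = 24.87755 + 26.31701 = 51.19456 mg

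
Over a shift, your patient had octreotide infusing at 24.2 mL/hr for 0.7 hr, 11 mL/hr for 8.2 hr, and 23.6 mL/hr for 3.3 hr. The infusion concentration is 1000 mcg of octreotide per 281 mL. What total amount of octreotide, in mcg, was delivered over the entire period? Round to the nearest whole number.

Concentration = 1000 mcg ÷ 281 mL = 3.558719 mcg/mL
Stage 1: 24.2 mL/hr × 0.7 hr = 16.94 mL → 16.94 mL × 3.558719 mcg/mL = 60.2847 mcg
Stage 2: 11 mL/hr × 8.2 hr = 90.2 mL → 90.2 mL × 3.558719 mcg/mL = 320.9964 mcg
Stage 3: 23.6 mL/hr × 3.3 hr = 77.88 mL → 77.88 mL × 3.558719 mcg/mL = 277.153 mcg
Total = 60.2847 + 320.9964 + 277.153 = 658.4342 mcg

658 mcg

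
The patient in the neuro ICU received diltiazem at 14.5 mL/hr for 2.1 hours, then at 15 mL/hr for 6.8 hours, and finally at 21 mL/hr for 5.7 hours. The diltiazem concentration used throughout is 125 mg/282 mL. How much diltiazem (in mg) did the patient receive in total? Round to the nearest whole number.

112 mg

Concentration = 125 mg ÷ 282 mL = 0.4432624 mg/mL
Stage 1: 14.5 mL/hr × 2.1 hr = 30.45 mL → 30.45 mL × 0.4432624 mg/mL = 13.49734 mg
Stage 2: 15 mL/hr × 6.8 hr = 102 mL → 102 mL × 0.4432624 mg/mL = 45.21277 mg
Stage 3: 21 mL/hr × 5.7 hr = 119.7 mL → 119.7 mL × 0.4432624 mg/mL = 53.05851 mg
Total = 13.49734 + 45.21277 + 53.05851 = 111.7686 mg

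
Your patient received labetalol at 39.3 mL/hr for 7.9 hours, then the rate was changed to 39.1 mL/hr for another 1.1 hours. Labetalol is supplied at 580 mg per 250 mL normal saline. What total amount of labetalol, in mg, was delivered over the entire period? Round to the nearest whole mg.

820 mg

Concentration = 580 mg ÷ 250 mL = 2.32 mg/mL
Stage 1: 39.3 mL/hr × 7.9 hr = 310.47 mL → 310.47 mL × 2.32 mg/mL = 720.2904 mg
Stage 2: 39.1 mL/hr × 1.1 hr = 43.01 mL → 43.01 mL × 2.32 mg/mL = 99.7832 mg
Total = 720.2904 + 99.7832 = 820.0736 mg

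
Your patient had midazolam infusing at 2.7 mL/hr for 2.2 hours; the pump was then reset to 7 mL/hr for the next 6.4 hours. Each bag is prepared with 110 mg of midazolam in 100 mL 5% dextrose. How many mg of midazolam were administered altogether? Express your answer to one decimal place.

55.8 mg

Concentration = 110 mg ÷ 100 mL = 1.1 mg/mL
Stage 1: 2.7 mL/hr × 2.2 hr = 5.94 mL → 5.94 mL × 1.1 mg/mL = 6.534 mg
Stage 2: 7 mL/hr × 6.4 hr = 44.8 mL → 44.8 mL × 1.1 mg/mL = 49.28 mg
Total = 6.534 + 49.28 = 55.814 mg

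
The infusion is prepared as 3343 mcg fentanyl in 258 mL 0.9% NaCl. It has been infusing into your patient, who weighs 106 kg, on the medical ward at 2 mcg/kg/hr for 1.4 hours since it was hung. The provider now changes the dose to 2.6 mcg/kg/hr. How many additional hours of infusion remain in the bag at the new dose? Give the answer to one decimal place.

11.1 hours

Initial rate:
Dose = 2 mcg/kg/hr × 106 kg = 212 mcg/hr
Concentration = 3343 mcg ÷ 258 mL = 12.95736 mcg/mL
Rate = 212 mcg/hr ÷ 12.95736 mcg/mL = 16.36135 mL/hr
Volume infused so far = 16.36135 mL/hr × 1.4 hr = 22.90589 mL
Volume remaining = 258 − 22.90589 = 235.0941 mL
New rate:
Dose = 2.6 mcg/kg/hr × 106 kg = 275.6 mcg/hr
Rate = 275.6 mcg/hr ÷ 12.95736 mcg/mL = 21.26976 mL/hr
Time remaining = 235.0941 mL ÷ 21.26976 mL/hr = 11.05298 hr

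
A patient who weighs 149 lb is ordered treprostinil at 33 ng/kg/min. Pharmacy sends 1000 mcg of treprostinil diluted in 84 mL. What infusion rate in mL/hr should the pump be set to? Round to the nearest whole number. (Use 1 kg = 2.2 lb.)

11 mL/hr

Weight = 149 lb ÷ 2.2 lb/kg = 67.72727 kg
Dose = 33 ng/kg/min × 67.72727 kg = 2235 ng/min
2235 ng/min × 60 min/hr = 134100 ng/hr
Concentration = 1000 mcg ÷ 84 mL = 11.90476 mcg/mL = 11904.76 ng/mL
Rate = 134100 ng/hr ÷ 11904.76 ng/mL = 11.2644 mL/hr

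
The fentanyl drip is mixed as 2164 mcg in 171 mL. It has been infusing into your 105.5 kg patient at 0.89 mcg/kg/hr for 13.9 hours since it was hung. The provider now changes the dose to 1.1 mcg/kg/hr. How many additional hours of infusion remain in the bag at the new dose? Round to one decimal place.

7.4 hours

Initial rate:
Dose = 0.89 mcg/kg/hr × 105.5 kg = 93.895 mcg/hr
Concentration = 2164 mcg ÷ 171 mL = 12.65497 mcg/mL
Rate = 93.895 mcg/hr ÷ 12.65497 mcg/mL = 7.419614 mL/hr
Volume infused so far = 7.419614 mL/hr × 13.9 hr = 103.1326 mL
Volume remaining = 171 − 103.1326 = 67.86736 mL
New rate:
Dose = 1.1 mcg/kg/hr × 105.5 kg = 116.05 mcg/hr
Rate = 116.05 mcg/hr ÷ 12.65497 mcg/mL = 9.17031 mL/hr
Time remaining = 67.86736 mL ÷ 9.17031 mL/hr = 7.400771 hr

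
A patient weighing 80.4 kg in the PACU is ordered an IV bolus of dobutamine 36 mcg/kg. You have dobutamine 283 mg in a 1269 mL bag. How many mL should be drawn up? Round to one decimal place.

13.0 mL

Dose = 36 mcg/kg × 80.4 kg = 2894.4 mcg
Concentration = 283 mg ÷ 1269 mL = 0.2230102 mg/mL = 223.0102 mcg/mL
Volume = 2894.4 mcg ÷ 223.0102 mcg/mL = 12.97878 mL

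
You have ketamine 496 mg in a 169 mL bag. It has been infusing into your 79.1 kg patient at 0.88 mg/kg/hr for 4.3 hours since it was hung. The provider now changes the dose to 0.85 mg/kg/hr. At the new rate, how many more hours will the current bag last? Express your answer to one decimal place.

2.9 hours

Initial rate:
Dose = 0.88 mg/kg/hr × 79.1 kg = 69.608 mg/hr
Concentration = 496 mg ÷ 169 mL = 2.934911 mg/mL
Rate = 69.608 mg/hr ÷ 2.934911 mg/mL = 23.71724 mL/hr
Volume infused so far = 23.71724 mL/hr × 4.3 hr = 101.9841 mL
Volume remaining = 169 − 101.9841 = 67.01586 mL
New rate:
Dose = 0.85 mg/kg/hr × 79.1 kg = 67.235 mg/hr
Rate = 67.235 mg/hr ÷ 2.934911 mg/mL = 22.9087 mL/hr
Time remaining = 67.01586 mL ÷ 22.9087 mL/hr = 2.925345 hr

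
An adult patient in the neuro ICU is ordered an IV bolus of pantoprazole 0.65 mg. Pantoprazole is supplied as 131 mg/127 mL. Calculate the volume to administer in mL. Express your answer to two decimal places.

Concentration = 131 mg ÷ 127 mL = 1.031496 mg/mL
Volume = 0.65 mg ÷ 1.031496 mg/mL = 0.6301527 mL

0.63 mL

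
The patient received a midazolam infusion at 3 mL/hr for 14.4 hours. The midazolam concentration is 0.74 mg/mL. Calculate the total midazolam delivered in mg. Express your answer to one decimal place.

32.0 mg

Drug rate = 3 mL/hr × 0.74 mg/mL = 2.22 mg/hr
Total = 2.22 mg/hr × 14.4 hr = 31.968 mg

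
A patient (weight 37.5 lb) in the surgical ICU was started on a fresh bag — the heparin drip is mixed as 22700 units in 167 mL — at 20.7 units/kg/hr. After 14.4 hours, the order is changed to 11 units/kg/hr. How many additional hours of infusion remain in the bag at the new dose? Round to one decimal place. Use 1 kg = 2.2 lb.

94.0 hours

Initial rate:
Weight = 37.5 lb ÷ 2.2 lb/kg = 17.04545 kg
Dose = 20.7 units/kg/hr × 17.04545 kg = 352.8409 units/hr
Concentration = 22700 units ÷ 167 mL = 135.9281 units/mL
Rate = 352.8409 units/hr ÷ 135.9281 units/mL = 2.59579 mL/hr
Volume infused so far = 2.59579 mL/hr × 14.4 hr = 37.37938 mL
Volume remaining = 167 − 37.37938 = 129.6206 mL
New rate:
Dose = 11 units/kg/hr × 17.04545 kg = 187.5 units/hr
Rate = 187.5 units/hr ÷ 135.9281 units/mL = 1.379405 mL/hr
Time remaining = 129.6206 mL ÷ 1.379405 mL/hr = 93.96848 hr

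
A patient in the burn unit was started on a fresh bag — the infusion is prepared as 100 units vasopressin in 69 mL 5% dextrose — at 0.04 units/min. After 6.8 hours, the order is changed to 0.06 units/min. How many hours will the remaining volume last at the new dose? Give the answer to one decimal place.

Initial rate:
0.04 units/min × 60 min/hr = 2.4 units/hr
Concentration = 100 units ÷ 69 mL = 1.449275 units/mL
Rate = 2.4 units/hr ÷ 1.449275 units/mL = 1.656 mL/hr
Volume infused so far = 1.656 mL/hr × 6.8 hr = 11.2608 mL
Volume remaining = 69 − 11.2608 = 57.7392 mL
New rate:
0.06 units/min × 60 min/hr = 3.6 units/hr
Rate = 3.6 units/hr ÷ 1.449275 units/mL = 2.484 mL/hr
Time remaining = 57.7392 mL ÷ 2.484 mL/hr = 23.24444 hr

23.2 hours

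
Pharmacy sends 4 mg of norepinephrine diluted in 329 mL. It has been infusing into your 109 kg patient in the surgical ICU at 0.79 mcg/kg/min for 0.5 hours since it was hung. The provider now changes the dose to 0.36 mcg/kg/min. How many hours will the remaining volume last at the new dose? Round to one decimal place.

Initial rate:
Dose = 0.79 mcg/kg/min × 109 kg = 86.11 mcg/min
86.11 mcg/min × 60 min/hr = 5166.6 mcg/hr
Concentration = 4 mg ÷ 329 mL = 0.01215805 mg/mL = 12.15805 mcg/mL
Rate = 5166.6 mcg/hr ÷ 12.15805 mcg/mL = 424.9529 mL/hr
Volume infused so far = 424.9529 mL/hr × 0.5 hr = 212.4764 mL
Volume remaining = 329 − 212.4764 = 116.5236 mL
New rate:
Dose = 0.36 mcg/kg/min × 109 kg = 39.24 mcg/min
39.24 mcg/min × 60 min/hr = 2354.4 mcg/hr
Rate = 2354.4 mcg/hr ÷ 12.15805 mcg/mL = 193.6494 mL/hr
Time remaining = 116.5236 mL ÷ 193.6494 mL/hr = 0.6017244 hr

0.6 hours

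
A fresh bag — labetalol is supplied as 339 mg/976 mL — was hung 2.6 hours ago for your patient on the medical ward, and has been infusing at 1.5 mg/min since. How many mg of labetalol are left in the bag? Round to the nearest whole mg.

105 mg

1.5 mg/min × 60 min/hr = 90 mg/hr
Concentration = 339 mg ÷ 976 mL = 0.3473361 mg/mL
Rate = 90 mg/hr ÷ 0.3473361 mg/mL = 259.115 mL/hr
Volume infused = 259.115 mL/hr × 2.6 hr = 673.6991 mL
Volume remaining = 976 − 673.6991 = 302.3009 mL
Drug remaining = 302.3009 mL × 0.3473361 mg/mL = 105 mg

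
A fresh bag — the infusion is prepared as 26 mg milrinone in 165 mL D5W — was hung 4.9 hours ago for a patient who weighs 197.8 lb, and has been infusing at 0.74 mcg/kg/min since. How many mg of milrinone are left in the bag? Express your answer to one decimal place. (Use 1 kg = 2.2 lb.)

Weight = 197.8 lb ÷ 2.2 lb/kg = 89.90909 kg
Dose = 0.74 mcg/kg/min × 89.90909 kg = 66.53273 mcg/min
66.53273 mcg/min × 60 min/hr = 3991.964 mcg/hr
Concentration = 26 mg ÷ 165 mL = 0.1575758 mg/mL = 157.5758 mcg/mL
Rate = 3991.964 mcg/hr ÷ 157.5758 mcg/mL = 25.33362 mL/hr
Volume infused = 25.33362 mL/hr × 4.9 hr = 124.1347 mL
Volume remaining = 165 − 124.1347 = 40.86528 mL
Drug remaining = 40.86528 mL × 157.5758 mcg/mL = 6439.378 mcg = 6.439378 mg

6.4 mg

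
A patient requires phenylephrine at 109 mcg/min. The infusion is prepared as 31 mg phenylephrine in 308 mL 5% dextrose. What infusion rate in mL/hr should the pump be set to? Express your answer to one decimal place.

65.0 mL/hr

109 mcg/min × 60 min/hr = 6540 mcg/hr
Concentration = 31 mg ÷ 308 mL = 0.1006494 mg/mL = 100.6494 mcg/mL
Rate = 6540 mcg/hr ÷ 100.6494 mcg/mL = 64.97806 mL/hr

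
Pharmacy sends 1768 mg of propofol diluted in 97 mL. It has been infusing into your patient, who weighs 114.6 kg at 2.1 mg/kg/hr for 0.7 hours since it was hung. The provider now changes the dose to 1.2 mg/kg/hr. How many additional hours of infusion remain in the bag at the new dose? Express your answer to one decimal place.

Initial rate:
Dose = 2.1 mg/kg/hr × 114.6 kg = 240.66 mg/hr
Concentration = 1768 mg ÷ 97 mL = 18.2268 mg/mL
Rate = 240.66 mg/hr ÷ 18.2268 mg/mL = 13.20363 mL/hr
Volume infused so far = 13.20363 mL/hr × 0.7 hr = 9.242542 mL
Volume remaining = 97 − 9.242542 = 87.75746 mL
New rate:
Dose = 1.2 mg/kg/hr × 114.6 kg = 137.52 mg/hr
Rate = 137.52 mg/hr ÷ 18.2268 mg/mL = 7.544932 mL/hr
Time remaining = 87.75746 mL ÷ 7.544932 mL/hr = 11.63131 hr

11.6 hours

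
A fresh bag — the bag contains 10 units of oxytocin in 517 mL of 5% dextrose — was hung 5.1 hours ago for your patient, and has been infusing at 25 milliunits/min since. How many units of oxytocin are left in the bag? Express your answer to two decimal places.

25 milliunits/min × 60 min/hr = 1500 milliunits/hr
Concentration = 10 units ÷ 517 mL = 0.01934236 units/mL = 19.34236 milliunits/mL
Rate = 1500 milliunits/hr ÷ 19.34236 milliunits/mL = 77.55 mL/hr
Volume infused = 77.55 mL/hr × 5.1 hr = 395.505 mL
Volume remaining = 517 − 395.505 = 121.495 mL
Drug remaining = 121.495 mL × 19.34236 milliunits/mL = 2350 milliunits = 2.35 units

2.35 units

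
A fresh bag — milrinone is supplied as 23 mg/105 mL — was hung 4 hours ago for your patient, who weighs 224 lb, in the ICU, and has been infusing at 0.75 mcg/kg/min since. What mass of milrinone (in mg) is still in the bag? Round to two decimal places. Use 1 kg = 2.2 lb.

4.67 mg

Weight = 224 lb ÷ 2.2 lb/kg = 101.8182 kg
Dose = 0.75 mcg/kg/min × 101.8182 kg = 76.36364 mcg/min
76.36364 mcg/min × 60 min/hr = 4581.818 mcg/hr
Concentration = 23 mg ÷ 105 mL = 0.2190476 mg/mL = 219.0476 mcg/mL
Rate = 4581.818 mcg/hr ÷ 219.0476 mcg/mL = 20.917 mL/hr
Volume infused = 20.917 mL/hr × 4 hr = 83.66798 mL
Volume remaining = 105 − 83.66798 = 21.33202 mL
Drug remaining = 21.33202 mL × 219.0476 mcg/mL = 4672.727 mcg = 4.672727 mg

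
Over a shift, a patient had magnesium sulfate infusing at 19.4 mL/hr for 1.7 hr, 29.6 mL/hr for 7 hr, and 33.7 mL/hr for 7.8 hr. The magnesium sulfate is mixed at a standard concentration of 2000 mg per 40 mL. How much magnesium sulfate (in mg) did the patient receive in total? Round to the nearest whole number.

25152 mg

Concentration = 2000 mg ÷ 40 mL = 50 mg/mL
Stage 1: 19.4 mL/hr × 1.7 hr = 32.98 mL → 32.98 mL × 50 mg/mL = 1649 mg
Stage 2: 29.6 mL/hr × 7 hr = 207.2 mL → 207.2 mL × 50 mg/mL = 10360 mg
Stage 3: 33.7 mL/hr × 7.8 hr = 262.86 mL → 262.86 mL × 50 mg/mL = 13143 mg
Total = 1649 + 10360 + 13143 = 25152 mg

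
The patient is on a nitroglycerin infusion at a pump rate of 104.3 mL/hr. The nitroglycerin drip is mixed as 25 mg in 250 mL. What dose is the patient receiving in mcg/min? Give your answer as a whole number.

174 mcg/min

Concentration = 25 mg ÷ 250 mL = 0.1 mg/mL = 100 mcg/mL
Drug rate = 104.3 mL/hr × 100 mcg/mL = 10430 mcg/hr
10430 mcg/hr ÷ 60 min/hr = 173.8333 mcg/min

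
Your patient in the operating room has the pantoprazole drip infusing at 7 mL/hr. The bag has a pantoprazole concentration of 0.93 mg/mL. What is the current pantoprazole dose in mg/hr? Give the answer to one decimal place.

Drug rate = 7 mL/hr × 0.93 mg/mL = 6.51 mg/hr

6.5 mg/hr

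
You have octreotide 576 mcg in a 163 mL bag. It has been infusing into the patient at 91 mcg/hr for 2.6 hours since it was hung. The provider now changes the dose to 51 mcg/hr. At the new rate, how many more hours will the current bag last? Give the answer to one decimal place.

6.7 hours

Initial rate:
Concentration = 576 mcg ÷ 163 mL = 3.533742 mcg/mL
Rate = 91 mcg/hr ÷ 3.533742 mcg/mL = 25.75174 mL/hr
Volume infused so far = 25.75174 mL/hr × 2.6 hr = 66.95451 mL
Volume remaining = 163 − 66.95451 = 96.04549 mL
New rate:
Rate = 51 mcg/hr ÷ 3.533742 mcg/mL = 14.43229 mL/hr
Time remaining = 96.04549 mL ÷ 14.43229 mL/hr = 6.654902 hr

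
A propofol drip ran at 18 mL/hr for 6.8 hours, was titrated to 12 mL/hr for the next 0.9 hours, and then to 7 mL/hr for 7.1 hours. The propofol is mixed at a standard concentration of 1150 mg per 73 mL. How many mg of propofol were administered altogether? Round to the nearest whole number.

Concentration = 1150 mg ÷ 73 mL = 15.75342 mg/mL
Stage 1: 18 mL/hr × 6.8 hr = 122.4 mL → 122.4 mL × 15.75342 mg/mL = 1928.219 mg
Stage 2: 12 mL/hr × 0.9 hr = 10.8 mL → 10.8 mL × 15.75342 mg/mL = 170.137 mg
Stage 3: 7 mL/hr × 7.1 hr = 49.7 mL → 49.7 mL × 15.75342 mg/mL = 782.9452 mg
Total = 1928.219 + 170.137 + 782.9452 = 2881.301 mg

2881 mg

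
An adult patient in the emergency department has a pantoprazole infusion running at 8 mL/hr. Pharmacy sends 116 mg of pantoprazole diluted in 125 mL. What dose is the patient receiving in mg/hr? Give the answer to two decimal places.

Concentration = 116 mg ÷ 125 mL = 0.928 mg/mL
Drug rate = 8 mL/hr × 0.928 mg/mL = 7.424 mg/hr

7.42 mg/hr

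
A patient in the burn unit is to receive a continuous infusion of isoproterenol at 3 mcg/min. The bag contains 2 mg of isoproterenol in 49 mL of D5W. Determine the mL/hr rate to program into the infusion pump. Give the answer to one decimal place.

4.4 mL/hr

3 mcg/min × 60 min/hr = 180 mcg/hr
Concentration = 2 mg ÷ 49 mL = 0.04081633 mg/mL = 40.81633 mcg/mL
Rate = 180 mcg/hr ÷ 40.81633 mcg/mL = 4.41 mL/hr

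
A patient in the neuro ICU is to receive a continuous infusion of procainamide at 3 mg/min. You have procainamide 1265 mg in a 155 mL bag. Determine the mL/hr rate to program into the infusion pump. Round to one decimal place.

22.1 mL/hr

3 mg/min × 60 min/hr = 180 mg/hr
Concentration = 1265 mg ÷ 155 mL = 8.16129 mg/mL
Rate = 180 mg/hr ÷ 8.16129 mg/mL = 22.05534 mL/hr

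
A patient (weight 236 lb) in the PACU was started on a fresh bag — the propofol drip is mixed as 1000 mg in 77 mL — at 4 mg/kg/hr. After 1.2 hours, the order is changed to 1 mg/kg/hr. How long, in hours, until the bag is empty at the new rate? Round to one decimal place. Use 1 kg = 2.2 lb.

Initial rate:
Weight = 236 lb ÷ 2.2 lb/kg = 107.2727 kg
Dose = 4 mg/kg/hr × 107.2727 kg = 429.0909 mg/hr
Concentration = 1000 mg ÷ 77 mL = 12.98701 mg/mL
Rate = 429.0909 mg/hr ÷ 12.98701 mg/mL = 33.04 mL/hr
Volume infused so far = 33.04 mL/hr × 1.2 hr = 39.648 mL
Volume remaining = 77 − 39.648 = 37.352 mL
New rate:
Dose = 1 mg/kg/hr × 107.2727 kg = 107.2727 mg/hr
Rate = 107.2727 mg/hr ÷ 12.98701 mg/mL = 8.26 mL/hr
Time remaining = 37.352 mL ÷ 8.26 mL/hr = 4.522034 hr

4.5 hours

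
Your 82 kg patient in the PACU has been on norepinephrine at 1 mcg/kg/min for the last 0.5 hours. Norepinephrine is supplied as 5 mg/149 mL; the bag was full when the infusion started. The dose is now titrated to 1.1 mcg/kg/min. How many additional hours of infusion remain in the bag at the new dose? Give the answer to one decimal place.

0.5 hours

Initial rate:
Dose = 1 mcg/kg/min × 82 kg = 82 mcg/min
82 mcg/min × 60 min/hr = 4920 mcg/hr
Concentration = 5 mg ÷ 149 mL = 0.03355705 mg/mL = 33.55705 mcg/mL
Rate = 4920 mcg/hr ÷ 33.55705 mcg/mL = 146.616 mL/hr
Volume infused so far = 146.616 mL/hr × 0.5 hr = 73.308 mL
Volume remaining = 149 − 73.308 = 75.692 mL
New rate:
Dose = 1.1 mcg/kg/min × 82 kg = 90.2 mcg/min
90.2 mcg/min × 60 min/hr = 5412 mcg/hr
Rate = 5412 mcg/hr ÷ 33.55705 mcg/mL = 161.2776 mL/hr
Time remaining = 75.692 mL ÷ 161.2776 mL/hr = 0.4693274 hr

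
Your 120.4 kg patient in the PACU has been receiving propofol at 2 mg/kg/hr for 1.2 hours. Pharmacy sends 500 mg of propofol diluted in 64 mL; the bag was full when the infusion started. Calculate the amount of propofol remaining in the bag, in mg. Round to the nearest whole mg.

Dose = 2 mg/kg/hr × 120.4 kg = 240.8 mg/hr
Concentration = 500 mg ÷ 64 mL = 7.8125 mg/mL
Rate = 240.8 mg/hr ÷ 7.8125 mg/mL = 30.8224 mL/hr
Volume infused = 30.8224 mL/hr × 1.2 hr = 36.98688 mL
Volume remaining = 64 − 36.98688 = 27.01312 mL
Drug remaining = 27.01312 mL × 7.8125 mg/mL = 211.04 mg

211 mg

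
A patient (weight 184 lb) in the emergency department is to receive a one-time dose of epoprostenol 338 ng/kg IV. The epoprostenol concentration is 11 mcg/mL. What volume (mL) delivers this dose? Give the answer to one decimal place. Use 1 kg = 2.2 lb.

Weight = 184 lb ÷ 2.2 lb/kg = 83.63636 kg
Dose = 338 ng/kg × 83.63636 kg = 28269.09 ng
Concentration = 11 mcg/mL = 11000 ng/mL
Volume = 28269.09 ng ÷ 11000 ng/mL = 2.569917 mL

2.6 mL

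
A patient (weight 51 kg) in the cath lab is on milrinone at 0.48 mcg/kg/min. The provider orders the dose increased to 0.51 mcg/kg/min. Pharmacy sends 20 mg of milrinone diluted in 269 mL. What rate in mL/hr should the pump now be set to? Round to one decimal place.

21.0 mL/hr

Dose = 0.51 mcg/kg/min × 51 kg = 26.01 mcg/min
26.01 mcg/min × 60 min/hr = 1560.6 mcg/hr
Concentration = 20 mg ÷ 269 mL = 0.07434944 mg/mL = 74.34944 mcg/mL
Rate = 1560.6 mcg/hr ÷ 74.34944 mcg/mL = 20.99007 mL/hr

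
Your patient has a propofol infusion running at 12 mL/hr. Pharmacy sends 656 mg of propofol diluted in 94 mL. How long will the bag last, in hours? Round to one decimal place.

7.8 hours

Duration = 94 mL ÷ 12 mL/hr = 7.833333 hr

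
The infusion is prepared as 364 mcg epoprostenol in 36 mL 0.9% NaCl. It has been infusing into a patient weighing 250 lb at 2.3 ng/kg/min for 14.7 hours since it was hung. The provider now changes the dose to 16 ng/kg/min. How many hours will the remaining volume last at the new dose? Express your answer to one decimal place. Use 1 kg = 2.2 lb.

Initial rate:
Weight = 250 lb ÷ 2.2 lb/kg = 113.6364 kg
Dose = 2.3 ng/kg/min × 113.6364 kg = 261.3636 ng/min
261.3636 ng/min × 60 min/hr = 15681.82 ng/hr
Concentration = 364 mcg ÷ 36 mL = 10.11111 mcg/mL = 10111.11 ng/mL
Rate = 15681.82 ng/hr ÷ 10111.11 ng/mL = 1.550949 mL/hr
Volume infused so far = 1.550949 mL/hr × 14.7 hr = 22.79895 mL
Volume remaining = 36 − 22.79895 = 13.20105 mL
New rate:
Dose = 16 ng/kg/min × 113.6364 kg = 1818.182 ng/min
1818.182 ng/min × 60 min/hr = 109090.9 ng/hr
Rate = 109090.9 ng/hr ÷ 10111.11 ng/mL = 10.78921 mL/hr
Time remaining = 13.20105 mL ÷ 10.78921 mL/hr = 1.223542 hr

1.2 hours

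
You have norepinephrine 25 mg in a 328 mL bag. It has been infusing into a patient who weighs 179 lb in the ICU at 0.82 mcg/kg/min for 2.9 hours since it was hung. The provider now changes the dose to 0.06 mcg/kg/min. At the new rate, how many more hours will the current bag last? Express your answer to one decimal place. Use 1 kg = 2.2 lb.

Initial rate:
Weight = 179 lb ÷ 2.2 lb/kg = 81.36364 kg
Dose = 0.82 mcg/kg/min × 81.36364 kg = 66.71818 mcg/min
66.71818 mcg/min × 60 min/hr = 4003.091 mcg/hr
Concentration = 25 mg ÷ 328 mL = 0.07621951 mg/mL = 76.21951 mcg/mL
Rate = 4003.091 mcg/hr ÷ 76.21951 mcg/mL = 52.52055 mL/hr
Volume infused so far = 52.52055 mL/hr × 2.9 hr = 152.3096 mL
Volume remaining = 328 − 152.3096 = 175.6904 mL
New rate:
Dose = 0.06 mcg/kg/min × 81.36364 kg = 4.881818 mcg/min
4.881818 mcg/min × 60 min/hr = 292.9091 mcg/hr
Rate = 292.9091 mcg/hr ÷ 76.21951 mcg/mL = 3.842967 mL/hr
Time remaining = 175.6904 mL ÷ 3.842967 mL/hr = 45.71738 hr

45.7 hours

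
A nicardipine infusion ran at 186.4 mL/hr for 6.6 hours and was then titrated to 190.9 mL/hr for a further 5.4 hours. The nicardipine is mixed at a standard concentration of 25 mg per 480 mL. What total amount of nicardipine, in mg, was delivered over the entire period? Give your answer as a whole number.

118 mg

Concentration = 25 mg ÷ 480 mL = 0.05208333 mg/mL
Stage 1: 186.4 mL/hr × 6.6 hr = 1230.24 mL → 1230.24 mL × 0.05208333 mg/mL = 64.075 mg
Stage 2: 190.9 mL/hr × 5.4 hr = 1030.86 mL → 1030.86 mL × 0.05208333 mg/mL = 53.69063 mg
Total = 64.075 + 53.69063 = 117.7656 mg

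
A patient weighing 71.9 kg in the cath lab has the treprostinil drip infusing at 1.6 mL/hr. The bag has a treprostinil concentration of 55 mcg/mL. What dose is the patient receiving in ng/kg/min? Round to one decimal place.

Concentration = 55 mcg/mL = 55000 ng/mL
Drug rate = 1.6 mL/hr × 55000 ng/mL = 88000 ng/hr
88000 ng/hr ÷ 60 min/hr = 1466.667 ng/min
1466.667 ng/min ÷ 71.9 kg = 20.3987 ng/kg/min

20.4 ng/kg/min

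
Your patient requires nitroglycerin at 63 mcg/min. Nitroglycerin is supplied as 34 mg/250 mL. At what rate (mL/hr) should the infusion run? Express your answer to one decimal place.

27.8 mL/hr

63 mcg/min × 60 min/hr = 3780 mcg/hr
Concentration = 34 mg ÷ 250 mL = 0.136 mg/mL = 136 mcg/mL
Rate = 3780 mcg/hr ÷ 136 mcg/mL = 27.79412 mL/hr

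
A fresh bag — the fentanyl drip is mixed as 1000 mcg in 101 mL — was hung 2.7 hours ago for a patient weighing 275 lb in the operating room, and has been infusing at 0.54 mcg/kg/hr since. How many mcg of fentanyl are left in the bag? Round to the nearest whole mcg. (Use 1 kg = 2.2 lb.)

Weight = 275 lb ÷ 2.2 lb/kg = 125 kg
Dose = 0.54 mcg/kg/hr × 125 kg = 67.5 mcg/hr
Concentration = 1000 mcg ÷ 101 mL = 9.90099 mcg/mL
Rate = 67.5 mcg/hr ÷ 9.90099 mcg/mL = 6.8175 mL/hr
Volume infused = 6.8175 mL/hr × 2.7 hr = 18.40725 mL
Volume remaining = 101 − 18.40725 = 82.59275 mL
Drug remaining = 82.59275 mL × 9.90099 mcg/mL = 817.75 mcg

818 mcg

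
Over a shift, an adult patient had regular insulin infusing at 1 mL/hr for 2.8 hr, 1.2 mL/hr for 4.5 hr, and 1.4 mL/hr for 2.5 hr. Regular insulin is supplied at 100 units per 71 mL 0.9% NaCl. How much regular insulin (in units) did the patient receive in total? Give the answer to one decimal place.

Concentration = 100 units ÷ 71 mL = 1.408451 units/mL
Stage 1: 1 mL/hr × 2.8 hr = 2.8 mL → 2.8 mL × 1.408451 units/mL = 3.943662 units
Stage 2: 1.2 mL/hr × 4.5 hr = 5.4 mL → 5.4 mL × 1.408451 units/mL = 7.605634 units
Stage 3: 1.4 mL/hr × 2.5 hr = 3.5 mL → 3.5 mL × 1.408451 units/mL = 4.929577 units
Total = 3.943662 + 7.605634 + 4.929577 = 16.47887 units

16.5 units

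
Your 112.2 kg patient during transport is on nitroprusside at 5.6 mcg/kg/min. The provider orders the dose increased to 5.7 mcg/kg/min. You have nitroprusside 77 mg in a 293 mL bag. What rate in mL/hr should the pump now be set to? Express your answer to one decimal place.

Dose = 5.7 mcg/kg/min × 112.2 kg = 639.54 mcg/min
639.54 mcg/min × 60 min/hr = 38372.4 mcg/hr
Concentration = 77 mg ÷ 293 mL = 0.2627986 mg/mL = 262.7986 mcg/mL
Rate = 38372.4 mcg/hr ÷ 262.7986 mcg/mL = 146.0145 mL/hr

146.0 mL/hr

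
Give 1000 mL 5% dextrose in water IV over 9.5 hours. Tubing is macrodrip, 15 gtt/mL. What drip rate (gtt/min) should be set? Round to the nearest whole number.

26 gtt/min

1000 mL ÷ (9.5 hr × 60 = 570 min) = 1.754386 mL/min
1.754386 mL/min × 15 gtt/mL = 26.31579 gtt/min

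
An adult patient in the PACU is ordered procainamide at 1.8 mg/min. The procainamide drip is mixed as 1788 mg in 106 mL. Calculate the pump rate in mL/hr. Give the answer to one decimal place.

1.8 mg/min × 60 min/hr = 108 mg/hr
Concentration = 1788 mg ÷ 106 mL = 16.86792 mg/mL
Rate = 108 mg/hr ÷ 16.86792 mg/mL = 6.402685 mL/hr

6.4 mL/hr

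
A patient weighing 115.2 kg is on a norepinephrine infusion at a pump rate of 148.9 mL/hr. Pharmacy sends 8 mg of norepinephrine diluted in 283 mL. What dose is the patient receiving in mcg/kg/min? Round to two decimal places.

Concentration = 8 mg ÷ 283 mL = 0.02826855 mg/mL = 28.26855 mcg/mL
Drug rate = 148.9 mL/hr × 28.26855 mcg/mL = 4209.187 mcg/hr
4209.187 mcg/hr ÷ 60 min/hr = 70.15312 mcg/min
70.15312 mcg/min ÷ 115.2 kg = 0.6089681 mcg/kg/min

0.61 mcg/kg/min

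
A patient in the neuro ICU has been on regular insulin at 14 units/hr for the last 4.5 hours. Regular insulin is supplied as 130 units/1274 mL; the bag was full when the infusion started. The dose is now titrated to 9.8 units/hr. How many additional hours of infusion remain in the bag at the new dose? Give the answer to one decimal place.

Initial rate:
Concentration = 130 units ÷ 1274 mL = 0.1020408 units/mL
Rate = 14 units/hr ÷ 0.1020408 units/mL = 137.2 mL/hr
Volume infused so far = 137.2 mL/hr × 4.5 hr = 617.4 mL
Volume remaining = 1274 − 617.4 = 656.6 mL
New rate:
Rate = 9.8 units/hr ÷ 0.1020408 units/mL = 96.04 mL/hr
Time remaining = 656.6 mL ÷ 96.04 mL/hr = 6.836735 hr

6.8 hours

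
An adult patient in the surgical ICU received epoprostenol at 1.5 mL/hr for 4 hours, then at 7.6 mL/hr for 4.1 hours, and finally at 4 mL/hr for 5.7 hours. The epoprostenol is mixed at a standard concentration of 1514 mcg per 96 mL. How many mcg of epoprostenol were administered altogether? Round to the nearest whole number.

Concentration = 1514 mcg ÷ 96 mL = 15.77083 mcg/mL
Stage 1: 1.5 mL/hr × 4 hr = 6 mL → 6 mL × 15.77083 mcg/mL = 94.625 mcg
Stage 2: 7.6 mL/hr × 4.1 hr = 31.16 mL → 31.16 mL × 15.77083 mcg/mL = 491.4192 mcg
Stage 3: 4 mL/hr × 5.7 hr = 22.8 mL → 22.8 mL × 15.77083 mcg/mL = 359.575 mcg
Total = 94.625 + 491.4192 + 359.575 = 945.6192 mcg

946 mcg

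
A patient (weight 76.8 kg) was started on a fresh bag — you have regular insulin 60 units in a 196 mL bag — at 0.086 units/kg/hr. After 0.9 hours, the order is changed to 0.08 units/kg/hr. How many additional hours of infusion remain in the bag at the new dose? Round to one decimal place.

8.8 hours

Initial rate:
Dose = 0.086 units/kg/hr × 76.8 kg = 6.6048 units/hr
Concentration = 60 units ÷ 196 mL = 0.3061224 units/mL
Rate = 6.6048 units/hr ÷ 0.3061224 units/mL = 21.57568 mL/hr
Volume infused so far = 21.57568 mL/hr × 0.9 hr = 19.41811 mL
Volume remaining = 196 − 19.41811 = 176.5819 mL
New rate:
Dose = 0.08 units/kg/hr × 76.8 kg = 6.144 units/hr
Rate = 6.144 units/hr ÷ 0.3061224 units/mL = 20.0704 mL/hr
Time remaining = 176.5819 mL ÷ 20.0704 mL/hr = 8.798125 hr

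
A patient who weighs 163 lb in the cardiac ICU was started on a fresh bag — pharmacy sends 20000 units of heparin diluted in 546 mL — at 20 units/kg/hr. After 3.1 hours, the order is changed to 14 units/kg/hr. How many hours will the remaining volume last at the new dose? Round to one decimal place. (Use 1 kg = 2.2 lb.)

Initial rate:
Weight = 163 lb ÷ 2.2 lb/kg = 74.09091 kg
Dose = 20 units/kg/hr × 74.09091 kg = 1481.818 units/hr
Concentration = 20000 units ÷ 546 mL = 36.63004 units/mL
Rate = 1481.818 units/hr ÷ 36.63004 units/mL = 40.45364 mL/hr
Volume infused so far = 40.45364 mL/hr × 3.1 hr = 125.4063 mL
Volume remaining = 546 − 125.4063 = 420.5937 mL
New rate:
Dose = 14 units/kg/hr × 74.09091 kg = 1037.273 units/hr
Rate = 1037.273 units/hr ÷ 36.63004 units/mL = 28.31755 mL/hr
Time remaining = 420.5937 mL ÷ 28.31755 mL/hr = 14.85276 hr

14.9 hours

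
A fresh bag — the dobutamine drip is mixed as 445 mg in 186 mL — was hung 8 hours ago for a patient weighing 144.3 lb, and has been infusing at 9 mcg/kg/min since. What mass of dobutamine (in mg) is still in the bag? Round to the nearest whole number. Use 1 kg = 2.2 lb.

Weight = 144.3 lb ÷ 2.2 lb/kg = 65.59091 kg
Dose = 9 mcg/kg/min × 65.59091 kg = 590.3182 mcg/min
590.3182 mcg/min × 60 min/hr = 35419.09 mcg/hr
Concentration = 445 mg ÷ 186 mL = 2.392473 mg/mL = 2392.473 mcg/mL
Rate = 35419.09 mcg/hr ÷ 2392.473 mcg/mL = 14.80438 mL/hr
Volume infused = 14.80438 mL/hr × 8 hr = 118.4351 mL
Volume remaining = 186 − 118.4351 = 67.56493 mL
Drug remaining = 67.56493 mL × 2392.473 mcg/mL = 161647.3 mcg = 161.6473 mg

162 mg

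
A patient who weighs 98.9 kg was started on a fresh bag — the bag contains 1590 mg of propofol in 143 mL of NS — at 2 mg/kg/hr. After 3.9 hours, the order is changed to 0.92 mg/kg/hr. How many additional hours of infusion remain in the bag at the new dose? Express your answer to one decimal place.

Initial rate:
Dose = 2 mg/kg/hr × 98.9 kg = 197.8 mg/hr
Concentration = 1590 mg ÷ 143 mL = 11.11888 mg/mL
Rate = 197.8 mg/hr ÷ 11.11888 mg/mL = 17.78956 mL/hr
Volume infused so far = 17.78956 mL/hr × 3.9 hr = 69.37928 mL
Volume remaining = 143 − 69.37928 = 73.62072 mL
New rate:
Dose = 0.92 mg/kg/hr × 98.9 kg = 90.988 mg/hr
Rate = 90.988 mg/hr ÷ 11.11888 mg/mL = 8.183197 mL/hr
Time remaining = 73.62072 mL ÷ 8.183197 mL/hr = 8.996571 hr

9.0 hours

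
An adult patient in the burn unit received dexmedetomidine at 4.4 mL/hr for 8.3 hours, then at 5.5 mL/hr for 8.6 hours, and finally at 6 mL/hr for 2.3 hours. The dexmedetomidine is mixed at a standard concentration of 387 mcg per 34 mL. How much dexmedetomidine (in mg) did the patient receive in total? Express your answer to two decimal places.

1.11 mg

Concentration = 387 mcg ÷ 34 mL = 11.38235 mcg/mL
Stage 1: 4.4 mL/hr × 8.3 hr = 36.52 mL → 36.52 mL × 11.38235 mcg/mL = 415.6835 mcg
Stage 2: 5.5 mL/hr × 8.6 hr = 47.3 mL → 47.3 mL × 11.38235 mcg/mL = 538.3853 mcg
Stage 3: 6 mL/hr × 2.3 hr = 13.8 mL → 13.8 mL × 11.38235 mcg/mL = 157.0765 mcg
Total = 415.6835 + 538.3853 + 157.0765 = 1111.145 mcg = 1.111145 mg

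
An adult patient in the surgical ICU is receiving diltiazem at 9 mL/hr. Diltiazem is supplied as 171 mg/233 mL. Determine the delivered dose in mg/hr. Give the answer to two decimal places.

6.61 mg/hr

Concentration = 171 mg ÷ 233 mL = 0.7339056 mg/mL
Drug rate = 9 mL/hr × 0.7339056 mg/mL = 6.60515 mg/hr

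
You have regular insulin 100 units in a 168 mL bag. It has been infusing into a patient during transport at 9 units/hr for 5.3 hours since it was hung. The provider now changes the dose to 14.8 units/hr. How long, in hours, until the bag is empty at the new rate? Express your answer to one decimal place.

Initial rate:
Concentration = 100 units ÷ 168 mL = 0.5952381 units/mL
Rate = 9 units/hr ÷ 0.5952381 units/mL = 15.12 mL/hr
Volume infused so far = 15.12 mL/hr × 5.3 hr = 80.136 mL
Volume remaining = 168 − 80.136 = 87.864 mL
New rate:
Rate = 14.8 units/hr ÷ 0.5952381 units/mL = 24.864 mL/hr
Time remaining = 87.864 mL ÷ 24.864 mL/hr = 3.533784 hr

3.5 hours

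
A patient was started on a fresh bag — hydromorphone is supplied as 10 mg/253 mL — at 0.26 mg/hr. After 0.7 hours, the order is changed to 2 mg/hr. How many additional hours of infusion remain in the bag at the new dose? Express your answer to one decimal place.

4.9 hours

Initial rate:
Concentration = 10 mg ÷ 253 mL = 0.03952569 mg/mL
Rate = 0.26 mg/hr ÷ 0.03952569 mg/mL = 6.578 mL/hr
Volume infused so far = 6.578 mL/hr × 0.7 hr = 4.6046 mL
Volume remaining = 253 − 4.6046 = 248.3954 mL
New rate:
Rate = 2 mg/hr ÷ 0.03952569 mg/mL = 50.6 mL/hr
Time remaining = 248.3954 mL ÷ 50.6 mL/hr = 4.909 hr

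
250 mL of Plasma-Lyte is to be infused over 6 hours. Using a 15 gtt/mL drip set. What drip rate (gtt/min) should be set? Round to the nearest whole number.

250 mL ÷ (6 hr × 60 = 360 min) = 0.6944444 mL/min
0.6944444 mL/min × 15 gtt/mL = 10.41667 gtt/min

10 gtt/min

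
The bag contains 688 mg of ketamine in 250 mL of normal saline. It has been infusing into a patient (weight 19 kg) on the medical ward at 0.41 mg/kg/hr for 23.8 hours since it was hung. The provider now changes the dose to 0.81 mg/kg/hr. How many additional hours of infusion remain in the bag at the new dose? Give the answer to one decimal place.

32.7 hours

Initial rate:
Dose = 0.41 mg/kg/hr × 19 kg = 7.79 mg/hr
Concentration = 688 mg ÷ 250 mL = 2.752 mg/mL
Rate = 7.79 mg/hr ÷ 2.752 mg/mL = 2.830669 mL/hr
Volume infused so far = 2.830669 mL/hr × 23.8 hr = 67.36991 mL
Volume remaining = 250 − 67.36991 = 182.6301 mL
New rate:
Dose = 0.81 mg/kg/hr × 19 kg = 15.39 mg/hr
Rate = 15.39 mg/hr ÷ 2.752 mg/mL = 5.592297 mL/hr
Time remaining = 182.6301 mL ÷ 5.592297 mL/hr = 32.65744 hr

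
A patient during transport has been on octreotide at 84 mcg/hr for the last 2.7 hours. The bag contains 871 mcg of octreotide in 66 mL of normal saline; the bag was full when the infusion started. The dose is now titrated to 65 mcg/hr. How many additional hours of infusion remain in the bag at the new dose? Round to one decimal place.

9.9 hours

Initial rate:
Concentration = 871 mcg ÷ 66 mL = 13.19697 mcg/mL
Rate = 84 mcg/hr ÷ 13.19697 mcg/mL = 6.365098 mL/hr
Volume infused so far = 6.365098 mL/hr × 2.7 hr = 17.18576 mL
Volume remaining = 66 − 17.18576 = 48.81424 mL
New rate:
Rate = 65 mcg/hr ÷ 13.19697 mcg/mL = 4.925373 mL/hr
Time remaining = 48.81424 mL ÷ 4.925373 mL/hr = 9.910769 hr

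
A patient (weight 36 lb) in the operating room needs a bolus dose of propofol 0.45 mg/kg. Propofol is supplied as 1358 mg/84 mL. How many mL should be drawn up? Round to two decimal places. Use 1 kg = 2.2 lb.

0.46 mL

Weight = 36 lb ÷ 2.2 lb/kg = 16.36364 kg
Dose = 0.45 mg/kg × 16.36364 kg = 7.363636 mg
Concentration = 1358 mg ÷ 84 mL = 16.16667 mg/mL
Volume = 7.363636 mg ÷ 16.16667 mg/mL = 0.4554827 mL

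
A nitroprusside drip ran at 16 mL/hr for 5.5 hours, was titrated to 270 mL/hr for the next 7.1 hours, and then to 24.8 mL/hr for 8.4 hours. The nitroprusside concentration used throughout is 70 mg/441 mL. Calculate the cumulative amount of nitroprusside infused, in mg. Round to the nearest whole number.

Concentration = 70 mg ÷ 441 mL = 0.1587302 mg/mL
Stage 1: 16 mL/hr × 5.5 hr = 88 mL → 88 mL × 0.1587302 mg/mL = 13.96825 mg
Stage 2: 270 mL/hr × 7.1 hr = 1917 mL → 1917 mL × 0.1587302 mg/mL = 304.2857 mg
Stage 3: 24.8 mL/hr × 8.4 hr = 208.32 mL → 208.32 mL × 0.1587302 mg/mL = 33.06667 mg
Total = 13.96825 + 304.2857 + 33.06667 = 351.3206 mg

351 mg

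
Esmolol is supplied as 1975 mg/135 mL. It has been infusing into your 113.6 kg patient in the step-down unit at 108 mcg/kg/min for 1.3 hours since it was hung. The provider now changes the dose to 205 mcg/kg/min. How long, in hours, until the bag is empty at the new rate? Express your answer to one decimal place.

0.7 hours

Initial rate:
Dose = 108 mcg/kg/min × 113.6 kg = 12268.8 mcg/min
12268.8 mcg/min × 60 min/hr = 736128 mcg/hr
Concentration = 1975 mg ÷ 135 mL = 14.62963 mg/mL = 14629.63 mcg/mL
Rate = 736128 mcg/hr ÷ 14629.63 mcg/mL = 50.31761 mL/hr
Volume infused so far = 50.31761 mL/hr × 1.3 hr = 65.41289 mL
Volume remaining = 135 − 65.41289 = 69.58711 mL
New rate:
Dose = 205 mcg/kg/min × 113.6 kg = 23288 mcg/min
23288 mcg/min × 60 min/hr = 1397280 mcg/hr
Rate = 1397280 mcg/hr ÷ 14629.63 mcg/mL = 95.51028 mL/hr
Time remaining = 69.58711 mL ÷ 95.51028 mL/hr = 0.7285824 hr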